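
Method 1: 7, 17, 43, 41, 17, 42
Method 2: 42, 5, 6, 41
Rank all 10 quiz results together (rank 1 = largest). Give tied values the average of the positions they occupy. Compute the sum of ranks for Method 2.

Sorted (descending): 43, 42, 42, 41, 41, 17, 17, 7, 6, 5
The 2 values of 42 occupy positions 2–3 → average rank (2+3)/2 = 2.5.
The 2 values of 41 occupy positions 4–5 → average rank (4+5)/2 = 4.5.
The 2 values of 17 occupy positions 6–7 → average rank (6+7)/2 = 6.5.
Method 2 values → pooled ranks: 42→2.5, 5→10, 6→9, 41→4.5
Rank sum = 2.5 + 10 + 9 + 4.5 = 26

26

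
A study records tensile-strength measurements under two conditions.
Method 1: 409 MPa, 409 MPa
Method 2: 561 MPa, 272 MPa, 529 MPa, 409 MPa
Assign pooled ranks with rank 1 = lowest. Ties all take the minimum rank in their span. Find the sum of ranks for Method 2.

Sorted (ascending): 272, 409, 409, 409, 529, 561
The 3 values of 409 occupy positions 2–4 → each gets rank 2.
Method 2 values → pooled ranks: 561→6, 272→1, 529→5, 409→2
Rank sum = 6 + 1 + 5 + 2 = 14

14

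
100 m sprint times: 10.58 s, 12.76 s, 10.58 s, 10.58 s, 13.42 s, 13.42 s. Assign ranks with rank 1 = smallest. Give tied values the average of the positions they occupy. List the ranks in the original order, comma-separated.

Sorted (ascending): 10.58, 10.58, 10.58, 12.76, 13.42, 13.42
The 3 values of 10.58 occupy positions 1–3 → average rank 2.
The 2 values of 13.42 occupy positions 5–6 → average rank (5+6)/2 = 5.5.

2, 4, 2, 2, 5.5, 5.5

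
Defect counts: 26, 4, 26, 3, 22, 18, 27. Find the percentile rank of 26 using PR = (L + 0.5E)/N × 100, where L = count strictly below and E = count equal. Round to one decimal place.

71.4

N = 7.
Strictly below 26: 4. Equal to 26: 2.
PR = (4 + 0.5·2)/7 × 100 = 71.4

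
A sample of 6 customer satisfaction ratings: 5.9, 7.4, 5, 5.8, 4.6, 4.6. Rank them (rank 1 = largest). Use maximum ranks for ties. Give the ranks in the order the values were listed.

Sorted (descending): 7.4, 5.9, 5.8, 5, 4.6, 4.6
The 2 values of 4.6 occupy positions 5–6 → each gets rank 6.

2, 1, 4, 3, 6, 6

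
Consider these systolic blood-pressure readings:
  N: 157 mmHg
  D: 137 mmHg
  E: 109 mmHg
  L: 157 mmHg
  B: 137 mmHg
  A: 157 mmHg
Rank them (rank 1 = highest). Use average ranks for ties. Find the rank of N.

Sorted (descending): 157, 157, 157, 137, 137, 109
The 3 values of 157 occupy positions 1–3 → average rank 2.
The 2 values of 137 occupy positions 4–5 → average rank (4+5)/2 = 4.5.
N has value 157 mmHg → rank 2.

2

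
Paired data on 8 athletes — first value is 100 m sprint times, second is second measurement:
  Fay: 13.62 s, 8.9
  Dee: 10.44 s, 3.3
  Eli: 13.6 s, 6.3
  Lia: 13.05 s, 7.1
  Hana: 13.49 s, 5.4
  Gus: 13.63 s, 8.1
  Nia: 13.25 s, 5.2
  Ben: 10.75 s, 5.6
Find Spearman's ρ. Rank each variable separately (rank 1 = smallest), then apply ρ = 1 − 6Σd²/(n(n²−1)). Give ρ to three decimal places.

0.714

Ranks of variable 1: 7, 1, 6, 3, 5, 8, 4, 2
Ranks of variable 2: 8, 1, 5, 6, 3, 7, 2, 4
d = r₁ − r₂: -1, 0, 1, -3, 2, 1, 2, -2
d²: 1, 0, 1, 9, 4, 1, 4, 4; Σd² = 24
ρ = 1 − 6·24/(8·63) = 1 − 144/504 = 0.714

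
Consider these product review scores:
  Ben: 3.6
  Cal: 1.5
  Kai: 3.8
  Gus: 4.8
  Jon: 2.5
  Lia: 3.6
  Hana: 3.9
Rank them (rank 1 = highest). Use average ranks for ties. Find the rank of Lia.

Sorted (descending): 4.8, 3.9, 3.8, 3.6, 3.6, 2.5, 1.5
The 2 values of 3.6 occupy positions 4–5 → average rank (4+5)/2 = 4.5.
Lia has value 3.6 → rank 4.5.

4.5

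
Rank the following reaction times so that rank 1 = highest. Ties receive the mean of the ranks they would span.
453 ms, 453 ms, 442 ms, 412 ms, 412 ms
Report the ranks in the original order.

Sorted (descending): 453, 453, 442, 412, 412
The 2 values of 453 occupy positions 1–2 → average rank (1+2)/2 = 1.5.
The 2 values of 412 occupy positions 4–5 → average rank (4+5)/2 = 4.5.

1.5, 1.5, 3, 4.5, 4.5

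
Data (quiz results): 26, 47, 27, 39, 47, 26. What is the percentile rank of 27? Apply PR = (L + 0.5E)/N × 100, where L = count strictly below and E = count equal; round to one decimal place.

N = 6.
Strictly below 27: 2. Equal to 27: 1.
PR = (2 + 0.5·1)/6 × 100 = 41.7

41.7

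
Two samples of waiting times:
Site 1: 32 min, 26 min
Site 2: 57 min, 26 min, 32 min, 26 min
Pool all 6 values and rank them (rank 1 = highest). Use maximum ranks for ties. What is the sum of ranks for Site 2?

16

Sorted (descending): 57, 32, 32, 26, 26, 26
The 2 values of 32 occupy positions 2–3 → each gets rank 3.
The 3 values of 26 occupy positions 4–6 → each gets rank 6.
Site 2 values → pooled ranks: 57→1, 26→6, 32→3, 26→6
Rank sum = 1 + 6 + 3 + 6 = 16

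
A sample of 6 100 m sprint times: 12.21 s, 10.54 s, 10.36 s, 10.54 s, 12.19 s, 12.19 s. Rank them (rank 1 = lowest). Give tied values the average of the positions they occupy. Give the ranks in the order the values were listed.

Sorted (ascending): 10.36, 10.54, 10.54, 12.19, 12.19, 12.21
The 2 values of 10.54 occupy positions 2–3 → average rank (2+3)/2 = 2.5.
The 2 values of 12.19 occupy positions 4–5 → average rank (4+5)/2 = 4.5.

6, 2.5, 1, 2.5, 4.5, 4.5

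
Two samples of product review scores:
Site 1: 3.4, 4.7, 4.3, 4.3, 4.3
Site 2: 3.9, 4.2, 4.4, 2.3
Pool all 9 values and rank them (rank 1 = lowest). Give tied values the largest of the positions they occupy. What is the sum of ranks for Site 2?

16

Sorted (ascending): 2.3, 3.4, 3.9, 4.2, 4.3, 4.3, 4.3, 4.4, 4.7
The 3 values of 4.3 occupy positions 5–7 → each gets rank 7.
Site 2 values → pooled ranks: 3.9→3, 4.2→4, 4.4→8, 2.3→1
Rank sum = 3 + 4 + 8 + 1 = 16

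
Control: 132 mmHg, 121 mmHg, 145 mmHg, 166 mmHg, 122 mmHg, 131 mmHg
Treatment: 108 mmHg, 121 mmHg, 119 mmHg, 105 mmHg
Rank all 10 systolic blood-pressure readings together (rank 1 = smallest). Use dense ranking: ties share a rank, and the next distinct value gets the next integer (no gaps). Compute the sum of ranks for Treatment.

Sorted (ascending): 105, 108, 119, 121, 121, 122, 131, 132, 145, 166
The 2 values of 121 share dense rank 4.
Remaining distinct values take the next consecutive integers.
Treatment values → pooled ranks: 108→2, 121→4, 119→3, 105→1
Rank sum = 2 + 4 + 3 + 1 = 10

10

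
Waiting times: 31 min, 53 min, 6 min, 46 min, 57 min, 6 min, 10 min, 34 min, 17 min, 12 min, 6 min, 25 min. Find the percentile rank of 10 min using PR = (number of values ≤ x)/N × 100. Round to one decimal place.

33.3

N = 12.
Strictly below 10: 3. Equal to 10: 1.
PR = 4/12 × 100 = 33.3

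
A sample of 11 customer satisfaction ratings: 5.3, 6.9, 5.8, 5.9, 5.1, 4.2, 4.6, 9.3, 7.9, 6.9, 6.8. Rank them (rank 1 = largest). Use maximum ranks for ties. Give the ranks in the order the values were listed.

8, 4, 7, 6, 9, 11, 10, 1, 2, 4, 5

Sorted (descending): 9.3, 7.9, 6.9, 6.9, 6.8, 5.9, 5.8, 5.3, 5.1, 4.6, 4.2
The 2 values of 6.9 occupy positions 3–4 → each gets rank 4.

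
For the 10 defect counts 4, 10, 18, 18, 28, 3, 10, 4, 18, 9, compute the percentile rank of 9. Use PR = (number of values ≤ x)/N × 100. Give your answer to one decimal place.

40.0

N = 10.
Strictly below 9: 3. Equal to 9: 1.
PR = 4/10 × 100 = 40.0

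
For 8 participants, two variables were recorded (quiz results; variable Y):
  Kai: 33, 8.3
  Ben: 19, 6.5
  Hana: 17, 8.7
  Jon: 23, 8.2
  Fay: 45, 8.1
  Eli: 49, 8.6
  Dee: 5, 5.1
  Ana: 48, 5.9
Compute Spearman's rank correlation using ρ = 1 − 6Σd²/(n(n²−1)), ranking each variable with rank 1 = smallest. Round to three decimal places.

0.190

Ranks of variable 1: 5, 3, 2, 4, 6, 8, 1, 7
Ranks of variable 2: 6, 3, 8, 5, 4, 7, 1, 2
d = r₁ − r₂: -1, 0, -6, -1, 2, 1, 0, 5
d²: 1, 0, 36, 1, 4, 1, 0, 25; Σd² = 68
ρ = 1 − 6·68/(8·63) = 1 − 408/504 = 0.190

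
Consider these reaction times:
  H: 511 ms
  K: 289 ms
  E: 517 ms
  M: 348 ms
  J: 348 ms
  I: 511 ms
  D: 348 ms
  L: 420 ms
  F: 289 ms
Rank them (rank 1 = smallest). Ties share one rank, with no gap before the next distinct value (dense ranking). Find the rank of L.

Sorted (ascending): 289, 289, 348, 348, 348, 420, 511, 511, 517
The 2 values of 289 share dense rank 1.
The 3 values of 348 share dense rank 2.
The 2 values of 511 share dense rank 4.
Remaining distinct values take the next consecutive integers.
L has value 420 ms → rank 3.

3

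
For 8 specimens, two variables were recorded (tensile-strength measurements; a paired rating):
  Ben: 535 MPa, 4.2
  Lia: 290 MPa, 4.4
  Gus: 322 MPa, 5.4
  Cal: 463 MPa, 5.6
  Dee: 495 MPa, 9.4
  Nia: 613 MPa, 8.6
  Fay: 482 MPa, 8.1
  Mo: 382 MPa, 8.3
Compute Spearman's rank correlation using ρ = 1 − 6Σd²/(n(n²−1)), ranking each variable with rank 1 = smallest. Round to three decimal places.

0.381

Ranks of variable 1: 7, 1, 2, 4, 6, 8, 5, 3
Ranks of variable 2: 1, 2, 3, 4, 8, 7, 5, 6
d = r₁ − r₂: 6, -1, -1, 0, -2, 1, 0, -3
d²: 36, 1, 1, 0, 4, 1, 0, 9; Σd² = 52
ρ = 1 − 6·52/(8·63) = 1 − 312/504 = 0.381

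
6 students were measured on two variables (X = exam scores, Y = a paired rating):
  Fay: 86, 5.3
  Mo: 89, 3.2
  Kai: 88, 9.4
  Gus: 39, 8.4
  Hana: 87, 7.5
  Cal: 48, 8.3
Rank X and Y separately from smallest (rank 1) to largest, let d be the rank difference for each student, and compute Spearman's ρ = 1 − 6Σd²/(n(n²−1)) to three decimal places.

-0.371

Ranks of variable 1: 3, 6, 5, 1, 4, 2
Ranks of variable 2: 2, 1, 6, 5, 3, 4
d = r₁ − r₂: 1, 5, -1, -4, 1, -2
d²: 1, 25, 1, 16, 1, 4; Σd² = 48
ρ = 1 − 6·48/(6·35) = 1 − 288/210 = -0.371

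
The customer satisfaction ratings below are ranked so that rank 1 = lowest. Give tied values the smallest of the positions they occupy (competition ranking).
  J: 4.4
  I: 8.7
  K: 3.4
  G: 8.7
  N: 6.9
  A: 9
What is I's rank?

Sorted (ascending): 3.4, 4.4, 6.9, 8.7, 8.7, 9
The 2 values of 8.7 occupy positions 4–5 → each gets rank 4.
I has value 8.7 → rank 4.

4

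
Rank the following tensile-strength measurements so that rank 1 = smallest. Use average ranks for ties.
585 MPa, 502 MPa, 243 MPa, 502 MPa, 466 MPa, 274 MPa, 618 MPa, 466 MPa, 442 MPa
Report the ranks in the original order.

8, 6.5, 1, 6.5, 4.5, 2, 9, 4.5, 3

Sorted (ascending): 243, 274, 442, 466, 466, 502, 502, 585, 618
The 2 values of 466 occupy positions 4–5 → average rank (4+5)/2 = 4.5.
The 2 values of 502 occupy positions 6–7 → average rank (6+7)/2 = 6.5.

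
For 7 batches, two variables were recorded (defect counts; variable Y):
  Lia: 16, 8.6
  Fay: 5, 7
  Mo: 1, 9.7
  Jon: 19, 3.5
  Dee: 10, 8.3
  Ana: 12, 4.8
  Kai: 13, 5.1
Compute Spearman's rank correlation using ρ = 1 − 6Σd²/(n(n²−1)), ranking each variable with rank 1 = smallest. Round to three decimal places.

Ranks of variable 1: 6, 2, 1, 7, 3, 4, 5
Ranks of variable 2: 6, 4, 7, 1, 5, 2, 3
d = r₁ − r₂: 0, -2, -6, 6, -2, 2, 2
d²: 0, 4, 36, 36, 4, 4, 4; Σd² = 88
ρ = 1 − 6·88/(7·48) = 1 − 528/336 = -0.571

-0.571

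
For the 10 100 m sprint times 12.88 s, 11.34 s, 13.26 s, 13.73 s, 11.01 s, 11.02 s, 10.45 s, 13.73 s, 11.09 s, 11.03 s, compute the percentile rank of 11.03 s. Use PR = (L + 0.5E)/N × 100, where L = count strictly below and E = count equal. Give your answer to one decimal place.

35.0

N = 10.
Strictly below 11.03: 3. Equal to 11.03: 1.
PR = (3 + 0.5·1)/10 × 100 = 35.0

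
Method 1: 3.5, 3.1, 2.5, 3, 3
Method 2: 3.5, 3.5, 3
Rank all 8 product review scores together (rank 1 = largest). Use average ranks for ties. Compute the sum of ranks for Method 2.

10

Sorted (descending): 3.5, 3.5, 3.5, 3.1, 3, 3, 3, 2.5
The 3 values of 3.5 occupy positions 1–3 → average rank 2.
The 3 values of 3 occupy positions 5–7 → average rank 6.
Method 2 values → pooled ranks: 3.5→2, 3.5→2, 3→6
Rank sum = 2 + 2 + 6 = 10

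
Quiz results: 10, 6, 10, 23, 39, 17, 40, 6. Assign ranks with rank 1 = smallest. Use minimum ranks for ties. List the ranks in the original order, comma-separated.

3, 1, 3, 6, 7, 5, 8, 1

Sorted (ascending): 6, 6, 10, 10, 17, 23, 39, 40
The 2 values of 6 occupy positions 1–2 → each gets rank 1.
The 2 values of 10 occupy positions 3–4 → each gets rank 3.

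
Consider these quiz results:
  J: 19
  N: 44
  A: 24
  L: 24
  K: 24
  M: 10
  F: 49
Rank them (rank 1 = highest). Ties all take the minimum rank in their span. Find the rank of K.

Sorted (descending): 49, 44, 24, 24, 24, 19, 10
The 3 values of 24 occupy positions 3–5 → each gets rank 3.
K has value 24 → rank 3.

3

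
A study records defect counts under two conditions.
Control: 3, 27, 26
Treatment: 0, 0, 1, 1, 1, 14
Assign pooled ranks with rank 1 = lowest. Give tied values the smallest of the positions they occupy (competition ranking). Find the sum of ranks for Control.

Sorted (ascending): 0, 0, 1, 1, 1, 3, 14, 26, 27
The 2 values of 0 occupy positions 1–2 → each gets rank 1.
The 3 values of 1 occupy positions 3–5 → each gets rank 3.
Control values → pooled ranks: 3→6, 27→9, 26→8
Rank sum = 6 + 9 + 8 = 23

23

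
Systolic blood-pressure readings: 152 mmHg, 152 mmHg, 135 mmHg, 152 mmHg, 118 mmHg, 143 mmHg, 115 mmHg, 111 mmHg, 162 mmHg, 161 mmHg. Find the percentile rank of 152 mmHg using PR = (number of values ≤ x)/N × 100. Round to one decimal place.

N = 10.
Strictly below 152: 5. Equal to 152: 3.
PR = 8/10 × 100 = 80.0

80.0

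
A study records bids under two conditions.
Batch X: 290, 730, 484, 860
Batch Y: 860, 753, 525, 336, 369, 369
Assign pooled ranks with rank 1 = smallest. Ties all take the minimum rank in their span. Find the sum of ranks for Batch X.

Sorted (ascending): 290, 336, 369, 369, 484, 525, 730, 753, 860, 860
The 2 values of 369 occupy positions 3–4 → each gets rank 3.
The 2 values of 860 occupy positions 9–10 → each gets rank 9.
Batch X values → pooled ranks: 290→1, 730→7, 484→5, 860→9
Rank sum = 1 + 7 + 5 + 9 = 22

22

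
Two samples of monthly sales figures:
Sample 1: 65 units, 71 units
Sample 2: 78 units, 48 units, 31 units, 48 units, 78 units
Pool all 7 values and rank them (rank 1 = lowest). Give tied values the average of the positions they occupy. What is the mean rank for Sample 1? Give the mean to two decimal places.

4.50

Sorted (ascending): 31, 48, 48, 65, 71, 78, 78
The 2 values of 48 occupy positions 2–3 → average rank (2+3)/2 = 2.5.
The 2 values of 78 occupy positions 6–7 → average rank (6+7)/2 = 6.5.
Sample 1 values → pooled ranks: 65→4, 71→5
Mean rank = (4 + 5) / 2 = 4.50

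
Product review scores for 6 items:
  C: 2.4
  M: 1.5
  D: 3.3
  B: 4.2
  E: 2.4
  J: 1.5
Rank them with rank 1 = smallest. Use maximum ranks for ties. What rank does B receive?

6

Sorted (ascending): 1.5, 1.5, 2.4, 2.4, 3.3, 4.2
The 2 values of 1.5 occupy positions 1–2 → each gets rank 2.
The 2 values of 2.4 occupy positions 3–4 → each gets rank 4.
B has value 4.2 → rank 6.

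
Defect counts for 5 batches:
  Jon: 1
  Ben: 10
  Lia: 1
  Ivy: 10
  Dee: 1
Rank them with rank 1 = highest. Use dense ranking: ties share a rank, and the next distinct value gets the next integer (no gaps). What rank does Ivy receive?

1

Sorted (descending): 10, 10, 1, 1, 1
The 2 values of 10 share dense rank 1.
The 3 values of 1 share dense rank 2.
Ivy has value 10 → rank 1.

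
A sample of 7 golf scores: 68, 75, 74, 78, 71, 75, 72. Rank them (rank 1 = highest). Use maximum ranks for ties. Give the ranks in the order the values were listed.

Sorted (descending): 78, 75, 75, 74, 72, 71, 68
The 2 values of 75 occupy positions 2–3 → each gets rank 3.

7, 3, 4, 1, 6, 3, 5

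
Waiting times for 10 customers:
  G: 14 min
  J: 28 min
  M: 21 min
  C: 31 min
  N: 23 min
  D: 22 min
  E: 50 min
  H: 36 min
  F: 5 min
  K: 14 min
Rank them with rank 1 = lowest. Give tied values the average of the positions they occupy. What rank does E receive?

Sorted (ascending): 5, 14, 14, 21, 22, 23, 28, 31, 36, 50
The 2 values of 14 occupy positions 2–3 → average rank (2+3)/2 = 2.5.
E has value 50 min → rank 10.

10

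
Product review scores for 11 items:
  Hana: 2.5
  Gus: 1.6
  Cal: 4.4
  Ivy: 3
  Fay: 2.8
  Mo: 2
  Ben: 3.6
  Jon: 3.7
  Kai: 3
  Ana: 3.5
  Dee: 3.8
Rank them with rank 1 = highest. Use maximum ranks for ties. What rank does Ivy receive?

Sorted (descending): 4.4, 3.8, 3.7, 3.6, 3.5, 3, 3, 2.8, 2.5, 2, 1.6
The 2 values of 3 occupy positions 6–7 → each gets rank 7.
Ivy has value 3 → rank 7.

7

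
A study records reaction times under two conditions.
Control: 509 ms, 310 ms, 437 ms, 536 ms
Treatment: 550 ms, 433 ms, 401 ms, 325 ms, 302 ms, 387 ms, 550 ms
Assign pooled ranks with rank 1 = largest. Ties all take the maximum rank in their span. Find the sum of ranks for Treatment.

45

Sorted (descending): 550, 550, 536, 509, 437, 433, 401, 387, 325, 310, 302
The 2 values of 550 occupy positions 1–2 → each gets rank 2.
Treatment values → pooled ranks: 550→2, 433→6, 401→7, 325→9, 302→11, 387→8, 550→2
Rank sum = 2 + 6 + 7 + 9 + 11 + 8 + 2 = 45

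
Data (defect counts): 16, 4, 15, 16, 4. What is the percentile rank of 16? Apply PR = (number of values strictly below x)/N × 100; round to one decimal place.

N = 5.
Strictly below 16: 3. Equal to 16: 2.
PR = 3/5 × 100 = 60.0

60.0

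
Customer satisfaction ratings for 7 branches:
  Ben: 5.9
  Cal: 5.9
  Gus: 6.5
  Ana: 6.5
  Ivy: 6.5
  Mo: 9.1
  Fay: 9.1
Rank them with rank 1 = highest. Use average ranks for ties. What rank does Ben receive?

6.5

Sorted (descending): 9.1, 9.1, 6.5, 6.5, 6.5, 5.9, 5.9
The 2 values of 9.1 occupy positions 1–2 → average rank (1+2)/2 = 1.5.
The 3 values of 6.5 occupy positions 3–5 → average rank 4.
The 2 values of 5.9 occupy positions 6–7 → average rank (6+7)/2 = 6.5.
Ben has value 5.9 → rank 6.5.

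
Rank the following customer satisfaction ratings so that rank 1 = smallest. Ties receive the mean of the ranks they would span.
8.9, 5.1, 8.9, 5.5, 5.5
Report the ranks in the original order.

4.5, 1, 4.5, 2.5, 2.5

Sorted (ascending): 5.1, 5.5, 5.5, 8.9, 8.9
The 2 values of 5.5 occupy positions 2–3 → average rank (2+3)/2 = 2.5.
The 2 values of 8.9 occupy positions 4–5 → average rank (4+5)/2 = 4.5.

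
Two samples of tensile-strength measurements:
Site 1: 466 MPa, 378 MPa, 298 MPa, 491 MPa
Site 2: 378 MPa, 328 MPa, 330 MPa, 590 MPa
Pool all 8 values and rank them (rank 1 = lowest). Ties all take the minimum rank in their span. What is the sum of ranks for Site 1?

18

Sorted (ascending): 298, 328, 330, 378, 378, 466, 491, 590
The 2 values of 378 occupy positions 4–5 → each gets rank 4.
Site 1 values → pooled ranks: 466→6, 378→4, 298→1, 491→7
Rank sum = 6 + 4 + 1 + 7 = 18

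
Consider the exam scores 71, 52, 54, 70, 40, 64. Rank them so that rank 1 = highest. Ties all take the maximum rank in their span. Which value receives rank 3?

Sorted (descending): 71, 70, 64, 54, 52, 40
No ties — each value takes its position as its rank.
Rank 3 → value 64.

64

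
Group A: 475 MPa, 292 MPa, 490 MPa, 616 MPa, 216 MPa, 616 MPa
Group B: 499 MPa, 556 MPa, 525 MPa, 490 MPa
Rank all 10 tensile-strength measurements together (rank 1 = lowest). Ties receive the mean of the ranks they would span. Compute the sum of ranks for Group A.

Sorted (ascending): 216, 292, 475, 490, 490, 499, 525, 556, 616, 616
The 2 values of 490 occupy positions 4–5 → average rank (4+5)/2 = 4.5.
The 2 values of 616 occupy positions 9–10 → average rank (9+10)/2 = 9.5.
Group A values → pooled ranks: 475→3, 292→2, 490→4.5, 616→9.5, 216→1, 616→9.5
Rank sum = 3 + 2 + 4.5 + 9.5 + 1 + 9.5 = 29.5

29.5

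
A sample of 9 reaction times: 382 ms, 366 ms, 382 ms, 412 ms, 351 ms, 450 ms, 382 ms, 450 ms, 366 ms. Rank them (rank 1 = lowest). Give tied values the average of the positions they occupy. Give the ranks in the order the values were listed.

5, 2.5, 5, 7, 1, 8.5, 5, 8.5, 2.5

Sorted (ascending): 351, 366, 366, 382, 382, 382, 412, 450, 450
The 2 values of 366 occupy positions 2–3 → average rank (2+3)/2 = 2.5.
The 3 values of 382 occupy positions 4–6 → average rank 5.
The 2 values of 450 occupy positions 8–9 → average rank (8+9)/2 = 8.5.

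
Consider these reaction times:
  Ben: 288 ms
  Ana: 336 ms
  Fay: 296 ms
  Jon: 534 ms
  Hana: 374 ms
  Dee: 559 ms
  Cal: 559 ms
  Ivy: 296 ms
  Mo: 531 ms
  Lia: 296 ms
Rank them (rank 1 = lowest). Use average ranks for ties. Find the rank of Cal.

Sorted (ascending): 288, 296, 296, 296, 336, 374, 531, 534, 559, 559
The 3 values of 296 occupy positions 2–4 → average rank 3.
The 2 values of 559 occupy positions 9–10 → average rank (9+10)/2 = 9.5.
Cal has value 559 ms → rank 9.5.

9.5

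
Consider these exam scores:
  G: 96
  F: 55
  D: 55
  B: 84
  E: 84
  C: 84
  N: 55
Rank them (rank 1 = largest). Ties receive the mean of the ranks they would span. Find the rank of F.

Sorted (descending): 96, 84, 84, 84, 55, 55, 55
The 3 values of 84 occupy positions 2–4 → average rank 3.
The 3 values of 55 occupy positions 5–7 → average rank 6.
F has value 55 → rank 6.

6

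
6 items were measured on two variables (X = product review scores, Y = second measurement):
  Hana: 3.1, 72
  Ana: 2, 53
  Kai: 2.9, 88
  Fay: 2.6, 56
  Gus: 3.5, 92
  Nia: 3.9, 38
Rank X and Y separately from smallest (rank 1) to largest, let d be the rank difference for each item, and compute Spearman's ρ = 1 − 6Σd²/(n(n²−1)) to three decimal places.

Ranks of variable 1: 4, 1, 3, 2, 5, 6
Ranks of variable 2: 4, 2, 5, 3, 6, 1
d = r₁ − r₂: 0, -1, -2, -1, -1, 5
d²: 0, 1, 4, 1, 1, 25; Σd² = 32
ρ = 1 − 6·32/(6·35) = 1 − 192/210 = 0.086

0.086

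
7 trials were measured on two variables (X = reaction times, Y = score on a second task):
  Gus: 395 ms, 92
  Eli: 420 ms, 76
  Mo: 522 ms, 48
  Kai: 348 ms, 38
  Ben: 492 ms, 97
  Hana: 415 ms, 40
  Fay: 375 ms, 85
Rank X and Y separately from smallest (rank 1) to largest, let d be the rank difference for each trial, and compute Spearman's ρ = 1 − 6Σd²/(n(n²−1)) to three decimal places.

Ranks of variable 1: 3, 5, 7, 1, 6, 4, 2
Ranks of variable 2: 6, 4, 3, 1, 7, 2, 5
d = r₁ − r₂: -3, 1, 4, 0, -1, 2, -3
d²: 9, 1, 16, 0, 1, 4, 9; Σd² = 40
ρ = 1 − 6·40/(7·48) = 1 − 240/336 = 0.286

0.286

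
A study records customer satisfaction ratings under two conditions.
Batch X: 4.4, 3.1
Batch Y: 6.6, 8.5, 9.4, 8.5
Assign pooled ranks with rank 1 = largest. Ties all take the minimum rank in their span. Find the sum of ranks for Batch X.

Sorted (descending): 9.4, 8.5, 8.5, 6.6, 4.4, 3.1
The 2 values of 8.5 occupy positions 2–3 → each gets rank 2.
Batch X values → pooled ranks: 4.4→5, 3.1→6
Rank sum = 5 + 6 = 11

11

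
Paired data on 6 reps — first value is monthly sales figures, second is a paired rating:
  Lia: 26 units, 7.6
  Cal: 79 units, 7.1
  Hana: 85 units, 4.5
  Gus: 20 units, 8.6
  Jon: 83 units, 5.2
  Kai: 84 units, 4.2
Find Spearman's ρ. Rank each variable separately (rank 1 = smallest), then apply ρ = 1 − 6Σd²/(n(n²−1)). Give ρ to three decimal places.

Ranks of variable 1: 2, 3, 6, 1, 4, 5
Ranks of variable 2: 5, 4, 2, 6, 3, 1
d = r₁ − r₂: -3, -1, 4, -5, 1, 4
d²: 9, 1, 16, 25, 1, 16; Σd² = 68
ρ = 1 − 6·68/(6·35) = 1 − 408/210 = -0.943

-0.943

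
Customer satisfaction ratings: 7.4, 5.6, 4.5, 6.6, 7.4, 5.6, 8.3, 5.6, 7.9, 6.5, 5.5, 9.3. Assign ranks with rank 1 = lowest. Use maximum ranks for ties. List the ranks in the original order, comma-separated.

9, 5, 1, 7, 9, 5, 11, 5, 10, 6, 2, 12

Sorted (ascending): 4.5, 5.5, 5.6, 5.6, 5.6, 6.5, 6.6, 7.4, 7.4, 7.9, 8.3, 9.3
The 3 values of 5.6 occupy positions 3–5 → each gets rank 5.
The 2 values of 7.4 occupy positions 8–9 → each gets rank 9.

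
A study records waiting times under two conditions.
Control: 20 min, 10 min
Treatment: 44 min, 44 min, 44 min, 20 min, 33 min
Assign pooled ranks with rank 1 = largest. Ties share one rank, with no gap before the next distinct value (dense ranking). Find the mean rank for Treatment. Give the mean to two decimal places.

Sorted (descending): 44, 44, 44, 33, 20, 20, 10
The 3 values of 44 share dense rank 1.
The 2 values of 20 share dense rank 3.
Remaining distinct values take the next consecutive integers.
Treatment values → pooled ranks: 44→1, 44→1, 44→1, 20→3, 33→2
Mean rank = (1 + 1 + 1 + 3 + 2) / 5 = 1.60

1.60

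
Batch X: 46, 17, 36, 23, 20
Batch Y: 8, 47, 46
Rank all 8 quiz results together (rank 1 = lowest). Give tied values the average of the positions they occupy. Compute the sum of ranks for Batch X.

Sorted (ascending): 8, 17, 20, 23, 36, 46, 46, 47
The 2 values of 46 occupy positions 6–7 → average rank (6+7)/2 = 6.5.
Batch X values → pooled ranks: 46→6.5, 17→2, 36→5, 23→4, 20→3
Rank sum = 6.5 + 2 + 5 + 4 + 3 = 20.5

20.5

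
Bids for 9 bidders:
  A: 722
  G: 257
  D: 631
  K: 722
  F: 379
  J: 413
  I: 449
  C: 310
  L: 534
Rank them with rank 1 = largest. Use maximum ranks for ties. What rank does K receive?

Sorted (descending): 722, 722, 631, 534, 449, 413, 379, 310, 257
The 2 values of 722 occupy positions 1–2 → each gets rank 2.
K has value 722 → rank 2.

2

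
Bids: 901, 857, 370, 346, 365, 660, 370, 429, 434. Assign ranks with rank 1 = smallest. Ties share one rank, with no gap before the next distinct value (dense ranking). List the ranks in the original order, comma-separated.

8, 7, 3, 1, 2, 6, 3, 4, 5

Sorted (ascending): 346, 365, 370, 370, 429, 434, 660, 857, 901
The 2 values of 370 share dense rank 3.
Remaining distinct values take the next consecutive integers.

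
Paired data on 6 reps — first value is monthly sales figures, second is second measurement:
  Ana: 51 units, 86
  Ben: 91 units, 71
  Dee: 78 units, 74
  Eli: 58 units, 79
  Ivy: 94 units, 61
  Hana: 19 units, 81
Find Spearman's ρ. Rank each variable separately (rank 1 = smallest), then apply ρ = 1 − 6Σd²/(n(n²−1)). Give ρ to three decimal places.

-0.943

Ranks of variable 1: 2, 5, 4, 3, 6, 1
Ranks of variable 2: 6, 2, 3, 4, 1, 5
d = r₁ − r₂: -4, 3, 1, -1, 5, -4
d²: 16, 9, 1, 1, 25, 16; Σd² = 68
ρ = 1 − 6·68/(6·35) = 1 − 408/210 = -0.943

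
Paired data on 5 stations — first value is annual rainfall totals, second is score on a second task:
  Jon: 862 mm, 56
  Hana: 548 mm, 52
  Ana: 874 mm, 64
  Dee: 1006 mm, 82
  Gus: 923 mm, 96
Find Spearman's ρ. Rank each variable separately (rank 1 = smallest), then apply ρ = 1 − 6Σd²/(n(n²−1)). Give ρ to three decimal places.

0.900

Ranks of variable 1: 2, 1, 3, 5, 4
Ranks of variable 2: 2, 1, 3, 4, 5
d = r₁ − r₂: 0, 0, 0, 1, -1
d²: 0, 0, 0, 1, 1; Σd² = 2
ρ = 1 − 6·2/(5·24) = 1 − 12/120 = 0.900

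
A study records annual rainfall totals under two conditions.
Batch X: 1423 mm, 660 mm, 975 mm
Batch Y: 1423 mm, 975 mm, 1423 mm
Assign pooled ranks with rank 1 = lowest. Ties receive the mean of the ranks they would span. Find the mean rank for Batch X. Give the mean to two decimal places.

2.83

Sorted (ascending): 660, 975, 975, 1423, 1423, 1423
The 2 values of 975 occupy positions 2–3 → average rank (2+3)/2 = 2.5.
The 3 values of 1423 occupy positions 4–6 → average rank 5.
Batch X values → pooled ranks: 1423→5, 660→1, 975→2.5
Mean rank = (5 + 1 + 2.5) / 3 = 2.83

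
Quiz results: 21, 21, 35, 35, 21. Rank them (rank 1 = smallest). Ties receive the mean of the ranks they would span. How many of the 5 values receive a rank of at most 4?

3

Sorted (ascending): 21, 21, 21, 35, 35
The 3 values of 21 occupy positions 1–3 → average rank 2.
The 2 values of 35 occupy positions 4–5 → average rank (4+5)/2 = 4.5.
Ranks ≤ 4: {2, 2, 2} → 3 values.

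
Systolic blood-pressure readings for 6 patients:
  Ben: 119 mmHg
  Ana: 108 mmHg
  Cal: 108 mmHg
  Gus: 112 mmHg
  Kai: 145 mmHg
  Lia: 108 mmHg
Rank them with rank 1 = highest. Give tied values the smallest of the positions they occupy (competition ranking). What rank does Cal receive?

4

Sorted (descending): 145, 119, 112, 108, 108, 108
The 3 values of 108 occupy positions 4–6 → each gets rank 4.
Cal has value 108 mmHg → rank 4.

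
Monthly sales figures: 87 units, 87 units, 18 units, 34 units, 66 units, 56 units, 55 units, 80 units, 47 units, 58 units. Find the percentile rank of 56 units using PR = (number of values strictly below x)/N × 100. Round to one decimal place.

N = 10.
Strictly below 56: 4. Equal to 56: 1.
PR = 4/10 × 100 = 40.0

40.0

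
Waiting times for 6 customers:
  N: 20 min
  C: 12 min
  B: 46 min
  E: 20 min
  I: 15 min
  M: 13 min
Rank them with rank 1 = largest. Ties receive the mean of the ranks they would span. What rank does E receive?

Sorted (descending): 46, 20, 20, 15, 13, 12
The 2 values of 20 occupy positions 2–3 → average rank (2+3)/2 = 2.5.
E has value 20 min → rank 2.5.

2.5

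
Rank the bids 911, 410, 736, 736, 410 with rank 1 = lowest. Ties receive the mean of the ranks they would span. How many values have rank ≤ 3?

Sorted (ascending): 410, 410, 736, 736, 911
The 2 values of 410 occupy positions 1–2 → average rank (1+2)/2 = 1.5.
The 2 values of 736 occupy positions 3–4 → average rank (3+4)/2 = 3.5.
Ranks ≤ 3: {1.5, 1.5} → 2 values.

2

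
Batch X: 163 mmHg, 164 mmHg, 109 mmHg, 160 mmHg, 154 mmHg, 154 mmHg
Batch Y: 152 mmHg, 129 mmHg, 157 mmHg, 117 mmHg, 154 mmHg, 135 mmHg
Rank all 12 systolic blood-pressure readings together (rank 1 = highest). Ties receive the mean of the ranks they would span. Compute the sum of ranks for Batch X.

30

Sorted (descending): 164, 163, 160, 157, 154, 154, 154, 152, 135, 129, 117, 109
The 3 values of 154 occupy positions 5–7 → average rank 6.
Batch X values → pooled ranks: 163→2, 164→1, 109→12, 160→3, 154→6, 154→6
Rank sum = 2 + 1 + 12 + 3 + 6 + 6 = 30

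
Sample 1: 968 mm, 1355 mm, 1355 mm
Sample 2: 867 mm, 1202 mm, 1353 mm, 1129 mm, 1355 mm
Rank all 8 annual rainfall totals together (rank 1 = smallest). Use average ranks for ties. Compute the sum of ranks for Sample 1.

16

Sorted (ascending): 867, 968, 1129, 1202, 1353, 1355, 1355, 1355
The 3 values of 1355 occupy positions 6–8 → average rank 7.
Sample 1 values → pooled ranks: 968→2, 1355→7, 1355→7
Rank sum = 2 + 7 + 7 = 16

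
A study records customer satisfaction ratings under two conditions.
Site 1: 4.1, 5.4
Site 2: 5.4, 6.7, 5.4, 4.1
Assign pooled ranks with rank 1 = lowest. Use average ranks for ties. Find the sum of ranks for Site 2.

Sorted (ascending): 4.1, 4.1, 5.4, 5.4, 5.4, 6.7
The 2 values of 4.1 occupy positions 1–2 → average rank (1+2)/2 = 1.5.
The 3 values of 5.4 occupy positions 3–5 → average rank 4.
Site 2 values → pooled ranks: 5.4→4, 6.7→6, 5.4→4, 4.1→1.5
Rank sum = 4 + 6 + 4 + 1.5 = 15.5

15.5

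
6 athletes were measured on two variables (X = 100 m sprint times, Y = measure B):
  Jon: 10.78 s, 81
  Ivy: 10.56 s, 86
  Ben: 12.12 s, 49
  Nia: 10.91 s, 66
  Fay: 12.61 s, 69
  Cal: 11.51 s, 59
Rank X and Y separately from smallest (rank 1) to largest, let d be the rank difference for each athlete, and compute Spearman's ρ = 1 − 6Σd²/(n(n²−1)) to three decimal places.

-0.657

Ranks of variable 1: 2, 1, 5, 3, 6, 4
Ranks of variable 2: 5, 6, 1, 3, 4, 2
d = r₁ − r₂: -3, -5, 4, 0, 2, 2
d²: 9, 25, 16, 0, 4, 4; Σd² = 58
ρ = 1 − 6·58/(6·35) = 1 − 348/210 = -0.657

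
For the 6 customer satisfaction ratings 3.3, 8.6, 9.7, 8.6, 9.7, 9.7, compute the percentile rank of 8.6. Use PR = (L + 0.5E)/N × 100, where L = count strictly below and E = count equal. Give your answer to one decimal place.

33.3

N = 6.
Strictly below 8.6: 1. Equal to 8.6: 2.
PR = (1 + 0.5·2)/6 × 100 = 33.3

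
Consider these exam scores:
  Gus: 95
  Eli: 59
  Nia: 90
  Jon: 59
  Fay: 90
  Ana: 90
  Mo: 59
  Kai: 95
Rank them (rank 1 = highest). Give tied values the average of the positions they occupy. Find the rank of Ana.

Sorted (descending): 95, 95, 90, 90, 90, 59, 59, 59
The 2 values of 95 occupy positions 1–2 → average rank (1+2)/2 = 1.5.
The 3 values of 90 occupy positions 3–5 → average rank 4.
The 3 values of 59 occupy positions 6–8 → average rank 7.
Ana has value 90 → rank 4.

4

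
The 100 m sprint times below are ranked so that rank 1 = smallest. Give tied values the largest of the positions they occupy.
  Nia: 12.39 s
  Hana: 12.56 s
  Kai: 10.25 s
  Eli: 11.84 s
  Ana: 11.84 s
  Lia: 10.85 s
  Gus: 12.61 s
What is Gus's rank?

7

Sorted (ascending): 10.25, 10.85, 11.84, 11.84, 12.39, 12.56, 12.61
The 2 values of 11.84 occupy positions 3–4 → each gets rank 4.
Gus has value 12.61 s → rank 7.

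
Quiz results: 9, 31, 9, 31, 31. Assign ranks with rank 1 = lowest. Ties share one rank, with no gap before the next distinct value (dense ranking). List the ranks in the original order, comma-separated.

1, 2, 1, 2, 2

Sorted (ascending): 9, 9, 31, 31, 31
The 2 values of 9 share dense rank 1.
The 3 values of 31 share dense rank 2.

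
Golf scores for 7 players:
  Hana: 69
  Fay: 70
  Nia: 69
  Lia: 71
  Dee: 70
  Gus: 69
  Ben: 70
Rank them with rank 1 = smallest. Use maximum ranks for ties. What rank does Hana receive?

Sorted (ascending): 69, 69, 69, 70, 70, 70, 71
The 3 values of 69 occupy positions 1–3 → each gets rank 3.
The 3 values of 70 occupy positions 4–6 → each gets rank 6.
Hana has value 69 → rank 3.

3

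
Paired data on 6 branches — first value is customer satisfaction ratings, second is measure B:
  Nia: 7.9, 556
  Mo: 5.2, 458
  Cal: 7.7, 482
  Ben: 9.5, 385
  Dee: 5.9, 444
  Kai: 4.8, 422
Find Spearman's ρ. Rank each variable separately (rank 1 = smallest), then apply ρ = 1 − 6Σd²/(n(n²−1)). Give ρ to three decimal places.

0.086

Ranks of variable 1: 5, 2, 4, 6, 3, 1
Ranks of variable 2: 6, 4, 5, 1, 3, 2
d = r₁ − r₂: -1, -2, -1, 5, 0, -1
d²: 1, 4, 1, 25, 0, 1; Σd² = 32
ρ = 1 − 6·32/(6·35) = 1 − 192/210 = 0.086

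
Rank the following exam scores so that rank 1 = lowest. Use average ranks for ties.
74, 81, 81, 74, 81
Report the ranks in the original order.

1.5, 4, 4, 1.5, 4

Sorted (ascending): 74, 74, 81, 81, 81
The 2 values of 74 occupy positions 1–2 → average rank (1+2)/2 = 1.5.
The 3 values of 81 occupy positions 3–5 → average rank 4.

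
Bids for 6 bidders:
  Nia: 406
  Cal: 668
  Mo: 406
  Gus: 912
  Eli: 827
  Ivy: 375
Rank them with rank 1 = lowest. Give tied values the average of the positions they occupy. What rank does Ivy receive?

1

Sorted (ascending): 375, 406, 406, 668, 827, 912
The 2 values of 406 occupy positions 2–3 → average rank (2+3)/2 = 2.5.
Ivy has value 375 → rank 1.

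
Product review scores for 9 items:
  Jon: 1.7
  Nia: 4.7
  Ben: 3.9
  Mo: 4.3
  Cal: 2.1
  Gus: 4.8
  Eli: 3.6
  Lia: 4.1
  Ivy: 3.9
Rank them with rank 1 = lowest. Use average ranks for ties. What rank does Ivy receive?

4.5

Sorted (ascending): 1.7, 2.1, 3.6, 3.9, 3.9, 4.1, 4.3, 4.7, 4.8
The 2 values of 3.9 occupy positions 4–5 → average rank (4+5)/2 = 4.5.
Ivy has value 3.9 → rank 4.5.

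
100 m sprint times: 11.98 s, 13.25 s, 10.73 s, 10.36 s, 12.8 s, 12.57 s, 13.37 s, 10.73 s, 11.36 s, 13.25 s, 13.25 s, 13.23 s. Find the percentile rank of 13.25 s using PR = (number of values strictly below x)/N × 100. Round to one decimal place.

66.7

N = 12.
Strictly below 13.25: 8. Equal to 13.25: 3.
PR = 8/12 × 100 = 66.7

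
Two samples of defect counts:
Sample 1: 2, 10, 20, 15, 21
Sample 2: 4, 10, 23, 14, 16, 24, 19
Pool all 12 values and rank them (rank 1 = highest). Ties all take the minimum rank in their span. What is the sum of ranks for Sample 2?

Sorted (descending): 24, 23, 21, 20, 19, 16, 15, 14, 10, 10, 4, 2
The 2 values of 10 occupy positions 9–10 → each gets rank 9.
Sample 2 values → pooled ranks: 4→11, 10→9, 23→2, 14→8, 16→6, 24→1, 19→5
Rank sum = 11 + 9 + 2 + 8 + 6 + 1 + 5 = 42

42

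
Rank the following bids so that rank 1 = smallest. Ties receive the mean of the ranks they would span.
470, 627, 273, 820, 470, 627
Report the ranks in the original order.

2.5, 4.5, 1, 6, 2.5, 4.5

Sorted (ascending): 273, 470, 470, 627, 627, 820
The 2 values of 470 occupy positions 2–3 → average rank (2+3)/2 = 2.5.
The 2 values of 627 occupy positions 4–5 → average rank (4+5)/2 = 4.5.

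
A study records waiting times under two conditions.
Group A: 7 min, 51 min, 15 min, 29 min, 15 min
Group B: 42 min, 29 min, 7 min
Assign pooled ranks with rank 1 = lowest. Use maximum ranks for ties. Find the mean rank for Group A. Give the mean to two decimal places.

4.80

Sorted (ascending): 7, 7, 15, 15, 29, 29, 42, 51
The 2 values of 7 occupy positions 1–2 → each gets rank 2.
The 2 values of 15 occupy positions 3–4 → each gets rank 4.
The 2 values of 29 occupy positions 5–6 → each gets rank 6.
Group A values → pooled ranks: 7→2, 51→8, 15→4, 29→6, 15→4
Mean rank = (2 + 8 + 4 + 6 + 4) / 5 = 4.80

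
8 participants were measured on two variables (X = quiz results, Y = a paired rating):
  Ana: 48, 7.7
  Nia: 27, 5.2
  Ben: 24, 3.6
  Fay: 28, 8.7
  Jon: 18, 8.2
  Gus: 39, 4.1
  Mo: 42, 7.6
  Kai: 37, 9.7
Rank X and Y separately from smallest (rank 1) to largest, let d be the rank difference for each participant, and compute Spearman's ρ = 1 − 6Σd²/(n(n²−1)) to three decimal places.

0.071

Ranks of variable 1: 8, 3, 2, 4, 1, 6, 7, 5
Ranks of variable 2: 5, 3, 1, 7, 6, 2, 4, 8
d = r₁ − r₂: 3, 0, 1, -3, -5, 4, 3, -3
d²: 9, 0, 1, 9, 25, 16, 9, 9; Σd² = 78
ρ = 1 − 6·78/(8·63) = 1 − 468/504 = 0.071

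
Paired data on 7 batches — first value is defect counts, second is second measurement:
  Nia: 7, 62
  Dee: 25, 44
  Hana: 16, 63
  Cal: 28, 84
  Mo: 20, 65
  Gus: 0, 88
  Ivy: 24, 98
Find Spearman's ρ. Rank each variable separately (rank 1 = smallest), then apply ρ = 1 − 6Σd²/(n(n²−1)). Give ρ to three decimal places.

Ranks of variable 1: 2, 6, 3, 7, 4, 1, 5
Ranks of variable 2: 2, 1, 3, 5, 4, 6, 7
d = r₁ − r₂: 0, 5, 0, 2, 0, -5, -2
d²: 0, 25, 0, 4, 0, 25, 4; Σd² = 58
ρ = 1 − 6·58/(7·48) = 1 − 348/336 = -0.036

-0.036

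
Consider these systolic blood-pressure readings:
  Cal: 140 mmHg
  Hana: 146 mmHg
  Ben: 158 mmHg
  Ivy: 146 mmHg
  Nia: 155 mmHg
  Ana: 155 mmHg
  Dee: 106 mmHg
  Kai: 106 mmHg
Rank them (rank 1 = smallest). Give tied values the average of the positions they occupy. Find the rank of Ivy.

4.5

Sorted (ascending): 106, 106, 140, 146, 146, 155, 155, 158
The 2 values of 106 occupy positions 1–2 → average rank (1+2)/2 = 1.5.
The 2 values of 146 occupy positions 4–5 → average rank (4+5)/2 = 4.5.
The 2 values of 155 occupy positions 6–7 → average rank (6+7)/2 = 6.5.
Ivy has value 146 mmHg → rank 4.5.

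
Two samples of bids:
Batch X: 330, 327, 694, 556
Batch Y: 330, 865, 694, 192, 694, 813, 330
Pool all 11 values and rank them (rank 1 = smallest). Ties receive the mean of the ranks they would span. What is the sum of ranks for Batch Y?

46

Sorted (ascending): 192, 327, 330, 330, 330, 556, 694, 694, 694, 813, 865
The 3 values of 330 occupy positions 3–5 → average rank 4.
The 3 values of 694 occupy positions 7–9 → average rank 8.
Batch Y values → pooled ranks: 330→4, 865→11, 694→8, 192→1, 694→8, 813→10, 330→4
Rank sum = 4 + 11 + 8 + 1 + 8 + 10 + 4 = 46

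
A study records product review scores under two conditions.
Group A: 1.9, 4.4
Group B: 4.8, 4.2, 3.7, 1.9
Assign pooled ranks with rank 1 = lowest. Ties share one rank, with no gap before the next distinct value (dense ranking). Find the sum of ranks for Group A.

Sorted (ascending): 1.9, 1.9, 3.7, 4.2, 4.4, 4.8
The 2 values of 1.9 share dense rank 1.
Remaining distinct values take the next consecutive integers.
Group A values → pooled ranks: 1.9→1, 4.4→4
Rank sum = 1 + 4 = 5

5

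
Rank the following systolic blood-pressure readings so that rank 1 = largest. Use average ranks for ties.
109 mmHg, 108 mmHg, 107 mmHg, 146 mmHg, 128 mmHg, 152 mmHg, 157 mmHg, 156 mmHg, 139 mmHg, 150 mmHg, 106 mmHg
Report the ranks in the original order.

8, 9, 10, 5, 7, 3, 1, 2, 6, 4, 11

Sorted (descending): 157, 156, 152, 150, 146, 139, 128, 109, 108, 107, 106
No ties — each value takes its position as its rank.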